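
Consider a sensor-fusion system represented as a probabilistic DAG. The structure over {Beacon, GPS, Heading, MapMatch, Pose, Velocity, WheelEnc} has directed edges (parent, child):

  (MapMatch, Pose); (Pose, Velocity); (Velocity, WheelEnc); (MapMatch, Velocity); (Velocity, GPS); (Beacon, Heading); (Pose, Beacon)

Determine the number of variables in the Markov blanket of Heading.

Ch(Heading) = {}.
Heading has parent Beacon.
Heading has no children, so there are no co-parents.
MB(Heading) = {Beacon}, which has 1 node.

1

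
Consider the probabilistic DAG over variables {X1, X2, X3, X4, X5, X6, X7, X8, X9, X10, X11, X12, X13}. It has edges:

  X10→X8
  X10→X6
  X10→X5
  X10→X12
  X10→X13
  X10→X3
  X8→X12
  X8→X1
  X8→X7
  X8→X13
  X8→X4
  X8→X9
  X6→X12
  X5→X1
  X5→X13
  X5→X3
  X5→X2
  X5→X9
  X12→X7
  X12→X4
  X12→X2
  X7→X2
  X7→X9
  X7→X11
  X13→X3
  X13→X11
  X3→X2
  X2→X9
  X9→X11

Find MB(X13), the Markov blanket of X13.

Recall MB(v) = parents ∪ children ∪ spouses, where spouses are the other parents of v's children.
X13's parents: X5, X8, X10.
Children of X13: X3, X11.
For each child, the remaining parents (spouses of X13):
  X3: X5, X10
  X11: X7, X9
Union: {X5, X8, X10} ∪ {X3, X11} ∪ {X5, X7, X9, X10} = {X3, X5, X7, X8, X9, X10, X11}.

{X3, X5, X7, X8, X9, X10, X11}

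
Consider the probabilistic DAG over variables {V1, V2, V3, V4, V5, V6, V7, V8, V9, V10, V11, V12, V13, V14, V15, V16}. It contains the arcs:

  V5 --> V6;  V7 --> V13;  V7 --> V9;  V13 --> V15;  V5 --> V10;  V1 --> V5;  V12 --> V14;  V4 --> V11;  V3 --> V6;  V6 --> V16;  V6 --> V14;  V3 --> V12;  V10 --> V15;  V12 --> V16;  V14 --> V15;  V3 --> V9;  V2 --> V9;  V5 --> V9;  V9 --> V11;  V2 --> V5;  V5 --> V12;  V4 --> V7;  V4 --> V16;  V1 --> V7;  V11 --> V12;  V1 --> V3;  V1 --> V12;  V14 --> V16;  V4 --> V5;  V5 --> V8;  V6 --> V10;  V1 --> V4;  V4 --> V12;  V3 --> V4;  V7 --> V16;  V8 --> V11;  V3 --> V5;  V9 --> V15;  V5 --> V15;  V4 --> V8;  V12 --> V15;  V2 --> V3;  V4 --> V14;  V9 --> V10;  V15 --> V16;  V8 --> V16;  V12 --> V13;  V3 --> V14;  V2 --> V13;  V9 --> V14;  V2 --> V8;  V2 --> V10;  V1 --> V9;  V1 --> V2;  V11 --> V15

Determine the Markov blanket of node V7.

{V1, V2, V3, V4, V5, V6, V8, V9, V12, V13, V14, V15, V16}

By definition, MB(V7) is built from V7's parents, V7's children, and the co-parents of V7.
V7 has parents V1, V4.
V7 has children V9, V13, V16.
For each child, the remaining parents (spouses of V7):
  V9: V1, V2, V3, V5
  V13: V2, V12
  V16: V4, V6, V8, V12, V14, V15
So the Markov blanket of V7 is {V1, V2, V3, V4, V5, V6, V8, V9, V12, V13, V14, V15, V16}.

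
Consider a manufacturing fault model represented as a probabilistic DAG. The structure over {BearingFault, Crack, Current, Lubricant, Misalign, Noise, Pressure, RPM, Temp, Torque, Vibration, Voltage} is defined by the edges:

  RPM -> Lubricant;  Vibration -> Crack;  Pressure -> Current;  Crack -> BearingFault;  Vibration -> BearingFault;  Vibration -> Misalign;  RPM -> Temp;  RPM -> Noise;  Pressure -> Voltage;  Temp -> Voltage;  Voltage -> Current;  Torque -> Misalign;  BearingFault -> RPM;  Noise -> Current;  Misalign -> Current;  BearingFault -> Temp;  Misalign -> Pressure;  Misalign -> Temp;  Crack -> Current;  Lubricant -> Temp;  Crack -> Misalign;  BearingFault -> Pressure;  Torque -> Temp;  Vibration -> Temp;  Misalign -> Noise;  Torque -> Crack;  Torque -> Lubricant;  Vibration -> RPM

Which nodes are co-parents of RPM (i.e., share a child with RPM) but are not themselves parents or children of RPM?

Children of RPM: Lubricant, Noise, Temp.
  Lubricant: Torque
  Noise: Misalign
  Temp: BearingFault, Lubricant, Misalign, Torque, Vibration
Excluding nodes already adjacent to RPM (BearingFault, Lubricant, Noise, Temp, Vibration), the co-parent-only contribution is {Misalign, Torque}.

{Misalign, Torque}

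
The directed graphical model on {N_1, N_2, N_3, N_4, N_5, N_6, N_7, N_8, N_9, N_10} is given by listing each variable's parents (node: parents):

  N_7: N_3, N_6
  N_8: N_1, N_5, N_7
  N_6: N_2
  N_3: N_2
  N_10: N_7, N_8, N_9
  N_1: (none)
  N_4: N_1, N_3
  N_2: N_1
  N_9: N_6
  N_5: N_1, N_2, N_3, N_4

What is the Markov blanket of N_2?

The Markov blanket of a node is its parents, its children, and the other parents of its children.
N_2's parents: N_1.
Children of N_2: N_3, N_5, N_6.
Other parents of N_2's children:
  N_3 has no other parent.
  N_5's other parents are N_1, N_3, N_4.
  N_6 has no other parent.
So the Markov blanket of N_2 is {N_1, N_3, N_4, N_5, N_6}.

{N_1, N_3, N_4, N_5, N_6}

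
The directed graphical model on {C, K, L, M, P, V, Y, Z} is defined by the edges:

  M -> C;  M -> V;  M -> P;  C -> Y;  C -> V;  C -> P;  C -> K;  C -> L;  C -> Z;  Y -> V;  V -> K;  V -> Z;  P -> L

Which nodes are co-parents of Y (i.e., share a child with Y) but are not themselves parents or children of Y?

Children of Y: V.
  V: C, M
Excluding nodes already adjacent to Y (C, V), the co-parent-only contribution is {M}.

{M}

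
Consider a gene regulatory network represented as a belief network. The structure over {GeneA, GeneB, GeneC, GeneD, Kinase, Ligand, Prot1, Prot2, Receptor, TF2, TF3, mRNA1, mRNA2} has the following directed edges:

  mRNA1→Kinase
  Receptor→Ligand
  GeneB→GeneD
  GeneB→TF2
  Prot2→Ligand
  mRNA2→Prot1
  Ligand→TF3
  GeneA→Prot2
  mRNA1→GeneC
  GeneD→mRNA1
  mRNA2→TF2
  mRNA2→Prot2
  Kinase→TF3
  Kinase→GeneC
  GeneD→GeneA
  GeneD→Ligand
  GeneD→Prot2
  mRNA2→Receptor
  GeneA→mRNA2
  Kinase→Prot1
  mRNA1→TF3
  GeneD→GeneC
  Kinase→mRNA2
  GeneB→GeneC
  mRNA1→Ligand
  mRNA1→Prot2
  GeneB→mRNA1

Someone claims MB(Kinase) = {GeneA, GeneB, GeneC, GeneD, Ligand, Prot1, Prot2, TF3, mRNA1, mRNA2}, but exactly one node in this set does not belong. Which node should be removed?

Recall MB(v) = parents ∪ children ∪ spouses, where spouses are the other parents of v's children.
Pa(Kinase) = {mRNA1}.
Kinase has children GeneC, Prot1, TF3, mRNA2.
Co-parents of Kinase (other parents of its children):
  GeneC also has parents GeneB, GeneD, mRNA1.
  parents(mRNA2) \ {Kinase} = {GeneA}.
  parents(Prot1) \ {Kinase} = {mRNA2}.
  TF3 also has parents Ligand, mRNA1.
MB(Kinase) = {GeneA, GeneB, GeneC, GeneD, Ligand, Prot1, TF3, mRNA1, mRNA2}.
Prot2 is neither a parent, child, nor co-parent of Kinase, so it does not belong.

Prot2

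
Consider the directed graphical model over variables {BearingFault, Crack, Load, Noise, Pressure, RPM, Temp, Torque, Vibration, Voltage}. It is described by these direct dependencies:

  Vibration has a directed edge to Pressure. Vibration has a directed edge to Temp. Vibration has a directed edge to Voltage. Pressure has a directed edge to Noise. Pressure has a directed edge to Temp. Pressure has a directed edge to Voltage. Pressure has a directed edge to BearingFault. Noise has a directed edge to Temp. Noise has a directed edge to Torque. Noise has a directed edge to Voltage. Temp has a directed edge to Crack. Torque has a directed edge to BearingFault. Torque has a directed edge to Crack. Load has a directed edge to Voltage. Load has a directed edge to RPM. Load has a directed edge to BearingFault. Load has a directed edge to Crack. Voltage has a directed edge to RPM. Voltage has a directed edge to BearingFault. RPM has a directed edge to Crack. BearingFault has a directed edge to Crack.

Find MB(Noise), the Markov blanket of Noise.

{Load, Pressure, Temp, Torque, Vibration, Voltage}

Pa(Noise) = {Pressure}.
Children of Noise: Temp, Torque, Voltage.
Other parents of Noise's children:
  Temp's other parents are Pressure, Vibration.
  Torque: no additional parents.
  Voltage also has parents Load, Pressure, Vibration.
MB(Noise) = {Load, Pressure, Temp, Torque, Vibration, Voltage}.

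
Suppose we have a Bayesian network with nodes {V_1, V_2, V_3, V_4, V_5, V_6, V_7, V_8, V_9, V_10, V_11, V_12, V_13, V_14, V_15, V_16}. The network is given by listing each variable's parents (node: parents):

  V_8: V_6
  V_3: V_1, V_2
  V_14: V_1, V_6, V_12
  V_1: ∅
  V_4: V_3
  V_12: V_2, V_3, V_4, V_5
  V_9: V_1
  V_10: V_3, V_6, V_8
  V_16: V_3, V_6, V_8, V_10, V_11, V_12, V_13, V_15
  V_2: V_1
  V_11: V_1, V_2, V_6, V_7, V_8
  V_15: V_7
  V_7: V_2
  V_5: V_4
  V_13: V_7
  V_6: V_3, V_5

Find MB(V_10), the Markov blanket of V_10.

V_10 has parents V_3, V_6, V_8.
Children of V_10: V_16.
Co-parents of V_10 (other parents of its children):
  V_16: V_3, V_6, V_8, V_11, V_12, V_13, V_15
MB(V_10) = {V_3, V_6, V_8, V_11, V_12, V_13, V_15, V_16}.

{V_3, V_6, V_8, V_11, V_12, V_13, V_15, V_16}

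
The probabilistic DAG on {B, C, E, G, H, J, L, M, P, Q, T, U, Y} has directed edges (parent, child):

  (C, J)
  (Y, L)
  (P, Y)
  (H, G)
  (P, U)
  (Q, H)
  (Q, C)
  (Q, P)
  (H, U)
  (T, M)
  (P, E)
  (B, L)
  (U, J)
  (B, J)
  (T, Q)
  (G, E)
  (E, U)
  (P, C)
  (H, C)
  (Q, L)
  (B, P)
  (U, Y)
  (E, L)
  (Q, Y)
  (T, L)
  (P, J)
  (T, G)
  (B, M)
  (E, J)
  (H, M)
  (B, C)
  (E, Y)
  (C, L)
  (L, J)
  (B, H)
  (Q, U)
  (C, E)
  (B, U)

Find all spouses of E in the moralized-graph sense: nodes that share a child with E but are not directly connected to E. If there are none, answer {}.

Children of E: J, L, U, Y.
  U's other parents are B, H, P, Q.
  Y's other parents are P, Q, U.
  parents(L) \ {E} = {B, C, Q, T, Y}.
  parents(J) \ {E} = {B, C, L, P, U}.
Excluding nodes already adjacent to E (C, G, J, L, P, U, Y), the co-parent-only contribution is {B, H, Q, T}.

{B, H, Q, T}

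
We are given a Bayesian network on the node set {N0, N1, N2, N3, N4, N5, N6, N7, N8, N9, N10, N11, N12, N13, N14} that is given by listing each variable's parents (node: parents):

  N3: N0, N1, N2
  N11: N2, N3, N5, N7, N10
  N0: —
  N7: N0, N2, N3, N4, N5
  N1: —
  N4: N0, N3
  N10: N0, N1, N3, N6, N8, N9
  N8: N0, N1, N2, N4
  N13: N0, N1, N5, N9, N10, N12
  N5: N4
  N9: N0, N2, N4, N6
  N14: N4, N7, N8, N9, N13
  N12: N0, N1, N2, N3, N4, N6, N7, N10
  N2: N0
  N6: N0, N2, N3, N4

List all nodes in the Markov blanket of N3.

N3's parents: N0, N1, N2.
Children of N3: N4, N6, N7, N10, N11, N12.
Parents of each child, excluding N3:
  N4 also has parent N0.
  N6 also has parents N0, N2, N4.
  parents(N7) \ {N3} = {N0, N2, N4, N5}.
  N10's other parents are N0, N1, N6, N8, N9.
  N11 also has parents N2, N5, N7, N10.
  parents(N12) \ {N3} = {N0, N1, N2, N4, N6, N7, N10}.
So the Markov blanket of N3 is {N0, N1, N2, N4, N5, N6, N7, N8, N9, N10, N11, N12}.

{N0, N1, N2, N4, N5, N6, N7, N8, N9, N10, N11, N12}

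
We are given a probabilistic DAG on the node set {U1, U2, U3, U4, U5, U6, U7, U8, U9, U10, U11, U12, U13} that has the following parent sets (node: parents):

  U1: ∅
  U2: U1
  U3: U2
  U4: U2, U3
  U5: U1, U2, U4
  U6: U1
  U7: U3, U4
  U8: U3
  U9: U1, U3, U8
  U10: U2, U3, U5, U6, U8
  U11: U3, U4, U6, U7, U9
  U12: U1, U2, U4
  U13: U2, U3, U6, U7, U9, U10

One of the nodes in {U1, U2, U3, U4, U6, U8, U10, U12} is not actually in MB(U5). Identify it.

Pa(U5) = {U1, U2, U4}.
Ch(U5) = {U10}.
Co-parents of U5 (other parents of its children):
  U10 also has parents U2, U3, U6, U8.
MB(U5) = {U1, U2, U3, U4, U6, U8, U10}.
U12 is neither a parent, child, nor co-parent of U5, so it does not belong.

U12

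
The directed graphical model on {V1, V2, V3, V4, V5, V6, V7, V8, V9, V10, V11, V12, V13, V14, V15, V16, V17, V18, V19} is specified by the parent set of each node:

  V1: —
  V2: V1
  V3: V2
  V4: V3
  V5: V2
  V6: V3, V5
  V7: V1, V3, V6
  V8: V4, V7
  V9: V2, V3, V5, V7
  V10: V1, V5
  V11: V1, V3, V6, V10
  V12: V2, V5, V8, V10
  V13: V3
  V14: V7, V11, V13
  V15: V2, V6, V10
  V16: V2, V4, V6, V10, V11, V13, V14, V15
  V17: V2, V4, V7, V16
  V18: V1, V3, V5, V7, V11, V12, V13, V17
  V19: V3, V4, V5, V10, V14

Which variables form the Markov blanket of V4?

{V2, V3, V5, V6, V7, V8, V10, V11, V13, V14, V15, V16, V17, V19}

A node's Markov blanket = Pa ∪ Ch ∪ (parents of Ch other than the node itself).
Children of V4: V8, V16, V17, V19.
Pa(V4) = {V3}.
For each child, the remaining parents (spouses of V4):
  parents(V8) \ {V4} = {V7}.
  V16's other parents are V2, V6, V10, V11, V13, V14, V15.
  V17 also has parents V2, V7, V16.
  V19's other parents are V3, V5, V10, V14.
MB(V4) = {V2, V3, V5, V6, V7, V8, V10, V11, V13, V14, V15, V16, V17, V19}.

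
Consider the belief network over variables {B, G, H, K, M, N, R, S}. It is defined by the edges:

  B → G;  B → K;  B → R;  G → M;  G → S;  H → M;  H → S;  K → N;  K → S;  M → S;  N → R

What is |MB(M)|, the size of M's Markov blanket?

M's children: S.
Pa(M) = {G, H}.
Other parents of M's children:
  S also has parents G, H, K.
MB(M) = {G, H, K, S}, which has 4 nodes.

4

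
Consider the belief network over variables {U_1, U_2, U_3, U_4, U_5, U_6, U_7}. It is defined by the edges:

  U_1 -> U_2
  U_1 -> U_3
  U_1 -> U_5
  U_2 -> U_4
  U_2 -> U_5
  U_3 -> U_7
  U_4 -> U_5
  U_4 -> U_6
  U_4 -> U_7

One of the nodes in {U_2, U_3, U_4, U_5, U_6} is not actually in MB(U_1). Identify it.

U_6

Parents of U_1: none.
U_1's children: U_2, U_3, U_5.
Co-parents of U_1 (other parents of its children):
  U_2: no additional parents.
  U_3 has no other parent.
  U_5 also has parents U_2, U_4.
MB(U_1) = {U_2, U_3, U_4, U_5}.
U_6 is neither a parent, child, nor co-parent of U_1, so it does not belong.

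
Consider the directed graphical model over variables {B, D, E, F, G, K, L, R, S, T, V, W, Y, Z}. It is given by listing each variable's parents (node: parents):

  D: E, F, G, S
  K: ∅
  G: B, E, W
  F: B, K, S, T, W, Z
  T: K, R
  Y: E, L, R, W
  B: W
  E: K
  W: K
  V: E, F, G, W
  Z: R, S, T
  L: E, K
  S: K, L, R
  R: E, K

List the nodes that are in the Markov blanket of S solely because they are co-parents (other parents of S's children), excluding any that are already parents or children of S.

{B, E, G, T, W}

Children of S: D, F, Z.
  Z also has parents R, T.
  F also has parents B, K, T, W, Z.
  parents(D) \ {S} = {E, F, G}.
Excluding nodes already adjacent to S (D, F, K, L, R, Z), the co-parent-only contribution is {B, E, G, T, W}.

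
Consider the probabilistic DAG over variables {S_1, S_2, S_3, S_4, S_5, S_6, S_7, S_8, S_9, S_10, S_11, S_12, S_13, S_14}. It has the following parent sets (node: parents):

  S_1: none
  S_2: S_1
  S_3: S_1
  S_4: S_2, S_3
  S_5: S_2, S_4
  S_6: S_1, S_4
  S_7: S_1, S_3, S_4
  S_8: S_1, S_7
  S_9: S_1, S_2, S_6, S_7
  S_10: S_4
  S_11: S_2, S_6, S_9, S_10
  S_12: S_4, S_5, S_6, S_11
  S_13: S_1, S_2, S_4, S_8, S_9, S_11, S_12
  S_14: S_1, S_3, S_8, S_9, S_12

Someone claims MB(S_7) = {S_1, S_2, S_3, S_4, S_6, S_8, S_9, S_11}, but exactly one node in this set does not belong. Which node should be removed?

A node's Markov blanket = Pa ∪ Ch ∪ (parents of Ch other than the node itself).
Ch(S_7) = {S_8, S_9}.
S_7 has parents S_1, S_3, S_4.
Parents of each child, excluding S_7:
  S_8: S_1
  S_9: S_1, S_2, S_6
MB(S_7) = {S_1, S_2, S_3, S_4, S_6, S_8, S_9}.
S_11 is neither a parent, child, nor co-parent of S_7, so it does not belong.

S_11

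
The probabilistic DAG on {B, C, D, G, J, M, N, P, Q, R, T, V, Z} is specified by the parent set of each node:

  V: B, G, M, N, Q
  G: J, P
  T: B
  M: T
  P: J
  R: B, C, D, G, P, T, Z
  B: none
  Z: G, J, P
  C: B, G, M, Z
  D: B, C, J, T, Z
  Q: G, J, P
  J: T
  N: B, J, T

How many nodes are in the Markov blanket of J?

9

The Markov blanket of a node is its parents, its children, and the other parents of its children.
Pa(J) = {T}.
J's children: D, G, N, P, Q, Z.
Other parents of J's children:
  P: no additional parents.
  G also has parent P.
  parents(Z) \ {J} = {G, P}.
  Q's other parents are G, P.
  N also has parents B, T.
  parents(D) \ {J} = {B, C, T, Z}.
MB(J) = {B, C, D, G, N, P, Q, T, Z}, which has 9 nodes.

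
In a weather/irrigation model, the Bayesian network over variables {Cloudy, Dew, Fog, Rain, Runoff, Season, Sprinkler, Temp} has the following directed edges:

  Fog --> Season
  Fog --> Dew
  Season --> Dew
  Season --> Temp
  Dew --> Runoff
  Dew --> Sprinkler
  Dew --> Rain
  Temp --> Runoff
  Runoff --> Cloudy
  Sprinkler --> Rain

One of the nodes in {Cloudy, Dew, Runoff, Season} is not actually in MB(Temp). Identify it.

Cloudy

By definition, MB(Temp) is built from Temp's parents, Temp's children, and the co-parents of Temp.
Pa(Temp) = {Season}.
Ch(Temp) = {Runoff}.
Parents of each child, excluding Temp:
  Runoff: Dew
MB(Temp) = {Dew, Runoff, Season}.
Cloudy is neither a parent, child, nor co-parent of Temp, so it does not belong.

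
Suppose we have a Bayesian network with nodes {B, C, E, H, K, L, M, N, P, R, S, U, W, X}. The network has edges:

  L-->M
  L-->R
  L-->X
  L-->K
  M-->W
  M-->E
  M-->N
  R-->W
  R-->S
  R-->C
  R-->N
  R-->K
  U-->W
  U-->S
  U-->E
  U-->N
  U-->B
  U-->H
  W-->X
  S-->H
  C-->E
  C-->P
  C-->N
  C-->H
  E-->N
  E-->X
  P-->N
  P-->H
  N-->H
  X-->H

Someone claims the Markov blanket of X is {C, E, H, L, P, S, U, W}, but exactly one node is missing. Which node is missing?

X's children: H.
Parents of X: E, L, W.
Co-parents of X (other parents of its children):
  H also has parents C, N, P, S, U.
MB(X) = {C, E, H, L, N, P, S, U, W}.
Comparing with the claimed set, N is missing.

N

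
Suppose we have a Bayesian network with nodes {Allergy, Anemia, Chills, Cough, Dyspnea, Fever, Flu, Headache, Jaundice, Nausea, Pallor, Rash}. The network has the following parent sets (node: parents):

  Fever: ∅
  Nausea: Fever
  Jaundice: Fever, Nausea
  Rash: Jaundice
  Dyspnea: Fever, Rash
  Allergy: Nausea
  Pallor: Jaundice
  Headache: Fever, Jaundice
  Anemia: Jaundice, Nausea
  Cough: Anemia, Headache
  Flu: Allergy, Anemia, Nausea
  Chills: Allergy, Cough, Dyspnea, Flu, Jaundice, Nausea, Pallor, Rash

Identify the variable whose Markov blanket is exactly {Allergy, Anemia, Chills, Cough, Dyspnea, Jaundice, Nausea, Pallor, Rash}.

Flu

The target node must have every member of {Allergy, Anemia, Chills, Cough, Dyspnea, Jaundice, Nausea, Pallor, Rash} as a parent, child, or co-parent, and no others.
Parents of Flu: Allergy, Anemia, Nausea; children: Chills; co-parents: Allergy, Cough, Dyspnea, Jaundice, Nausea, Pallor, Rash.
These exactly cover the given set, so the node is Flu.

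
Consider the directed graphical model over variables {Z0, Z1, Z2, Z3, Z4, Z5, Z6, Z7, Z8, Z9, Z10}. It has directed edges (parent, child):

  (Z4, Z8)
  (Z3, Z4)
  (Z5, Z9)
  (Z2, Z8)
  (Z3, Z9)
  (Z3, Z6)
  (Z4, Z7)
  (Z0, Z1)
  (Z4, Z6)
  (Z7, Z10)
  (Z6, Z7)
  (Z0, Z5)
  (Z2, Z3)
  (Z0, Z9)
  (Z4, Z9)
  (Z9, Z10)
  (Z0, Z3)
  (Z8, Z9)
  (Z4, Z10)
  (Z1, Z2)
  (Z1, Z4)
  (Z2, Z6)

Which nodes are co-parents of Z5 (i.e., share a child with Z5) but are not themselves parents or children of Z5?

{Z3, Z4, Z8}

Children of Z5: Z9.
  Z9's other parents are Z0, Z3, Z4, Z8.
Excluding nodes already adjacent to Z5 (Z0, Z9), the co-parent-only contribution is {Z3, Z4, Z8}.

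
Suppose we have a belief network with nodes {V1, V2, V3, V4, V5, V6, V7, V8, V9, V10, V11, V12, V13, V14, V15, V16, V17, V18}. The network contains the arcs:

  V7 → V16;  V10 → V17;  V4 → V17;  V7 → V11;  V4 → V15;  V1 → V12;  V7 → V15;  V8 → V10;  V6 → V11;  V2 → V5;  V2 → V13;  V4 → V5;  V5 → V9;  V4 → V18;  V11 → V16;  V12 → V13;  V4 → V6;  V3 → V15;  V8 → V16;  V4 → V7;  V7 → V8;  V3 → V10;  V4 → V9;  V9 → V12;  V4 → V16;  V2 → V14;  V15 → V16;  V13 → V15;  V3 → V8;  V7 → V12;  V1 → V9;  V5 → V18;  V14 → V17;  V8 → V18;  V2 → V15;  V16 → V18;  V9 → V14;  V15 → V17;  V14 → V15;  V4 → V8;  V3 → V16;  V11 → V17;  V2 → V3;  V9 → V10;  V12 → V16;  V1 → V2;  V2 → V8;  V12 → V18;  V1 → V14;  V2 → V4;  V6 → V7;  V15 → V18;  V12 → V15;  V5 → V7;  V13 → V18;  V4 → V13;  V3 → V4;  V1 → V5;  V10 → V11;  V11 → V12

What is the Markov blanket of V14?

By definition, MB(V14) is built from V14's parents, V14's children, and the co-parents of V14.
Parents of V14: V1, V2, V9.
Children of V14: V15, V17.
For each child, the remaining parents (spouses of V14):
  V15 also has parents V2, V3, V4, V7, V12, V13.
  parents(V17) \ {V14} = {V4, V10, V11, V15}.
Taking the union gives {V1, V2, V3, V4, V7, V9, V10, V11, V12, V13, V15, V17}.

{V1, V2, V3, V4, V7, V9, V10, V11, V12, V13, V15, V17}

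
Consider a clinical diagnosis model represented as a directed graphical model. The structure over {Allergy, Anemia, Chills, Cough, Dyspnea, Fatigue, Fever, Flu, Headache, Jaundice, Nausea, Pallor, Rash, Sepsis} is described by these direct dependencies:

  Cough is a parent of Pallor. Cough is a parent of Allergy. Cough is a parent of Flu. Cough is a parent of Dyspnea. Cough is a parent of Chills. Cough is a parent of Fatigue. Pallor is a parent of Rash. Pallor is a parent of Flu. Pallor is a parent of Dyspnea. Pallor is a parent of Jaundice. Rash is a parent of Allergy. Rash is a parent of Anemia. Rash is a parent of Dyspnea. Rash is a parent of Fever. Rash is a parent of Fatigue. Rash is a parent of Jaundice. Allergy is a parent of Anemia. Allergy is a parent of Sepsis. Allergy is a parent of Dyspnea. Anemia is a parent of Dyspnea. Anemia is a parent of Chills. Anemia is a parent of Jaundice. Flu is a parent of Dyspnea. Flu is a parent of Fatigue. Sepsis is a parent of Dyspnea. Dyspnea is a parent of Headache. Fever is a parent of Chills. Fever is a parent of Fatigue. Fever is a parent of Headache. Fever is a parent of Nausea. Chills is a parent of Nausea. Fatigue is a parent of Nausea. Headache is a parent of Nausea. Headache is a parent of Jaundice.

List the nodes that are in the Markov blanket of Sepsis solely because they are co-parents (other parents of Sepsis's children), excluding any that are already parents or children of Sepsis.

Children of Sepsis: Dyspnea.
  Dyspnea's other parents are Allergy, Anemia, Cough, Flu, Pallor, Rash.
Excluding nodes already adjacent to Sepsis (Allergy, Dyspnea), the co-parent-only contribution is {Anemia, Cough, Flu, Pallor, Rash}.

{Anemia, Cough, Flu, Pallor, Rash}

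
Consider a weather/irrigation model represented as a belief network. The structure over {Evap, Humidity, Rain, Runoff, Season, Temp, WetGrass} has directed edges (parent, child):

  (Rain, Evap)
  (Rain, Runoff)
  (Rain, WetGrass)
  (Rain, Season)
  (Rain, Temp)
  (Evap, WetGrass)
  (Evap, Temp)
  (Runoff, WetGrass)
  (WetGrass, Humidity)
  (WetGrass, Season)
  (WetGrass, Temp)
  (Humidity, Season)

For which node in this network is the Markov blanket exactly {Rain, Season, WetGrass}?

Humidity

The target node must have every member of {Rain, Season, WetGrass} as a parent, child, or co-parent, and no others.
Parents of Humidity: WetGrass; children: Season; co-parents: Rain, WetGrass.
These exactly cover the given set, so the node is Humidity.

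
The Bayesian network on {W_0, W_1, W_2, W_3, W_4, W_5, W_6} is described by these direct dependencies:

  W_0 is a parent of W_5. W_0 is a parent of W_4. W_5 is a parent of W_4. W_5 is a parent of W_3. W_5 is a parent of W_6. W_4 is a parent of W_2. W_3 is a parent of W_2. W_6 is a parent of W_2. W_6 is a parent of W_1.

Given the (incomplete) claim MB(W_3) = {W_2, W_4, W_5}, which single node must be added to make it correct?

W_6

A node's Markov blanket = Pa ∪ Ch ∪ (parents of Ch other than the node itself).
Ch(W_3) = {W_2}.
W_3 has parent W_5.
Other parents of W_3's children:
  parents(W_2) \ {W_3} = {W_4, W_6}.
MB(W_3) = {W_2, W_4, W_5, W_6}.
Comparing with the claimed set, W_6 is missing.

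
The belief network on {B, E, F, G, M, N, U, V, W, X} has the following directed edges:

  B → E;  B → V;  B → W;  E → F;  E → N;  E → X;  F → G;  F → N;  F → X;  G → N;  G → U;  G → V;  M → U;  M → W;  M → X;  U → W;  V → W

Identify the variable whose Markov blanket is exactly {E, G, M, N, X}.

The target node must have every member of {E, G, M, N, X} as a parent, child, or co-parent, and no others.
Parents of F: E; children: G, N, X; co-parents: E, G, M.
These exactly cover the given set, so the node is F.

F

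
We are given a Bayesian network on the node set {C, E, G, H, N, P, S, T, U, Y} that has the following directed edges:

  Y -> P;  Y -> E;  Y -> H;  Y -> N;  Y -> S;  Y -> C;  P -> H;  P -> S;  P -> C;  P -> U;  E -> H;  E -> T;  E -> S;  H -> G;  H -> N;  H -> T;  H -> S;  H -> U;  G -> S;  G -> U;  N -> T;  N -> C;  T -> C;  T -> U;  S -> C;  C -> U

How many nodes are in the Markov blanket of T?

9

Parents of T: E, H, N.
T has children C, U.
Other parents of T's children:
  parents(C) \ {T} = {N, P, S, Y}.
  U also has parents C, G, H, P.
MB(T) = {C, E, G, H, N, P, S, U, Y}, which has 9 nodes.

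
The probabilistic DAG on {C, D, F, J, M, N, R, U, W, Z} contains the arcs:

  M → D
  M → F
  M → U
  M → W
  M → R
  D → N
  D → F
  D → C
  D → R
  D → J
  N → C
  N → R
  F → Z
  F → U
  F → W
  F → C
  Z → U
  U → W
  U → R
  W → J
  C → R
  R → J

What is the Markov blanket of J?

Pa(J) = {D, R, W}.
J's children: none.
J has no children, so there are no co-parents.
Taking the union gives {D, R, W}.

{D, R, W}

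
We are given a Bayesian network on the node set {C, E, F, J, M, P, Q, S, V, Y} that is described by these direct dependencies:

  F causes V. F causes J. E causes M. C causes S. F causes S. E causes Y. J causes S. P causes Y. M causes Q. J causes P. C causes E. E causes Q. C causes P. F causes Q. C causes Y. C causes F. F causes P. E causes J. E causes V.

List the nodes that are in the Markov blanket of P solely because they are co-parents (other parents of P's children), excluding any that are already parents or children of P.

{E}

Children of P: Y.
  parents(Y) \ {P} = {C, E}.
Excluding nodes already adjacent to P (C, F, J, Y), the co-parent-only contribution is {E}.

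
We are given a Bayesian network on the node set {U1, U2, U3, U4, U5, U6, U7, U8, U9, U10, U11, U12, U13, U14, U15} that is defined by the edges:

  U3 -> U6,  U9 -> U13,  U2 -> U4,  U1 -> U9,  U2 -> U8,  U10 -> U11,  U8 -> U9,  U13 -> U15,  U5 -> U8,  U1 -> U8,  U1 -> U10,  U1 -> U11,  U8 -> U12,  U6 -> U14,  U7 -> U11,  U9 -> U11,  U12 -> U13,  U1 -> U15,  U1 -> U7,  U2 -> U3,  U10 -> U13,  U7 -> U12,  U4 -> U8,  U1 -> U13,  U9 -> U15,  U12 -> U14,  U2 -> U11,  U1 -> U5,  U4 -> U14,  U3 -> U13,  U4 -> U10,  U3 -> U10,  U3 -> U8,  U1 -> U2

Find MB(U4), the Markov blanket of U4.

Parents of U4: U2.
U4 has children U8, U10, U14.
Co-parents of U4 (other parents of its children):
  U8 also has parents U1, U2, U3, U5.
  U10's other parents are U1, U3.
  U14 also has parents U6, U12.
MB(U4) = {U1, U2, U3, U5, U6, U8, U10, U12, U14}.

{U1, U2, U3, U5, U6, U8, U10, U12, U14}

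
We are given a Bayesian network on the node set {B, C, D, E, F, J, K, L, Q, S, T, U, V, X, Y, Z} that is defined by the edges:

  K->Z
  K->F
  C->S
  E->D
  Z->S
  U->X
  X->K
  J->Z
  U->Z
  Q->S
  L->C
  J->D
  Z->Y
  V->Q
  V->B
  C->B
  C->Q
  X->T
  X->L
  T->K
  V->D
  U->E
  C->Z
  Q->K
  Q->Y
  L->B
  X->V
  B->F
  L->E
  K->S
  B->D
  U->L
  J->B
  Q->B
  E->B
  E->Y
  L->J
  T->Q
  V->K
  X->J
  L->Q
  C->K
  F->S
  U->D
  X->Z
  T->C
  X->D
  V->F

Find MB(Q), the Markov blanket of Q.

Q has parents C, L, T, V.
Q's children: B, K, S, Y.
Parents of each child, excluding Q:
  B's other parents are C, E, J, L, V.
  K's other parents are C, T, V, X.
  Y's other parents are E, Z.
  parents(S) \ {Q} = {C, F, K, Z}.
So the Markov blanket of Q is {B, C, E, F, J, K, L, S, T, V, X, Y, Z}.

{B, C, E, F, J, K, L, S, T, V, X, Y, Z}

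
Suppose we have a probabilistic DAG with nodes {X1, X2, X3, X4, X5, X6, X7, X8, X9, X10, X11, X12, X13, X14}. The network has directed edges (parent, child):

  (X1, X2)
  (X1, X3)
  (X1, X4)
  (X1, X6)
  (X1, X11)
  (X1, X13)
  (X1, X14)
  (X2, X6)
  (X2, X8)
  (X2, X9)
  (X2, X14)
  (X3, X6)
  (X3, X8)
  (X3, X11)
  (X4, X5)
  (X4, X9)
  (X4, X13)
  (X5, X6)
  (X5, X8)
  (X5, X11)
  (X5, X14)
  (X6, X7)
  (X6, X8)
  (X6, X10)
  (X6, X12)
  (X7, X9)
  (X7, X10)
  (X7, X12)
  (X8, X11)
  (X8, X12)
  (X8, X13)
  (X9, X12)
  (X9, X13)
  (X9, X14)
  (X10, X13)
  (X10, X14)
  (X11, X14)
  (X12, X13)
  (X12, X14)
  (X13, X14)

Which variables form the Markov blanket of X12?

{X1, X2, X4, X5, X6, X7, X8, X9, X10, X11, X13, X14}

By definition, MB(X12) is built from X12's parents, X12's children, and the co-parents of X12.
X12's parents: X6, X7, X8, X9.
X12's children: X13, X14.
For each child, the remaining parents (spouses of X12):
  parents(X13) \ {X12} = {X1, X4, X8, X9, X10}.
  parents(X14) \ {X12} = {X1, X2, X5, X9, X10, X11, X13}.
MB(X12) = {X1, X2, X4, X5, X6, X7, X8, X9, X10, X11, X13, X14}.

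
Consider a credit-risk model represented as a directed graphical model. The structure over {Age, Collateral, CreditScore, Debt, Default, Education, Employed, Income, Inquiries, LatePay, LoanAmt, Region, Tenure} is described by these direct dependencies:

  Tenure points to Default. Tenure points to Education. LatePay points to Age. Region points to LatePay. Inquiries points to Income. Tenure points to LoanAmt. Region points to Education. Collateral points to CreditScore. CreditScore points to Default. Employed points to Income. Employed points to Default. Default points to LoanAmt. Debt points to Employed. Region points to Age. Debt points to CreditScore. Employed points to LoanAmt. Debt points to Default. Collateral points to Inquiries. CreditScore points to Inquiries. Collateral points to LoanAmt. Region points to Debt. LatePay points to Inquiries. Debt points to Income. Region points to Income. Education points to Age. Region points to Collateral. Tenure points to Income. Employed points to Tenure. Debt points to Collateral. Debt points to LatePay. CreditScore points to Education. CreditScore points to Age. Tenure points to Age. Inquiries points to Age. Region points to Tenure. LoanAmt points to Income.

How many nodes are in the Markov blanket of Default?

A node's Markov blanket = Pa ∪ Ch ∪ (parents of Ch other than the node itself).
Default's parents: CreditScore, Debt, Employed, Tenure.
Children of Default: LoanAmt.
For each child, the remaining parents (spouses of Default):
  LoanAmt's other parents are Collateral, Employed, Tenure.
MB(Default) = {Collateral, CreditScore, Debt, Employed, LoanAmt, Tenure}, which has 6 nodes.

6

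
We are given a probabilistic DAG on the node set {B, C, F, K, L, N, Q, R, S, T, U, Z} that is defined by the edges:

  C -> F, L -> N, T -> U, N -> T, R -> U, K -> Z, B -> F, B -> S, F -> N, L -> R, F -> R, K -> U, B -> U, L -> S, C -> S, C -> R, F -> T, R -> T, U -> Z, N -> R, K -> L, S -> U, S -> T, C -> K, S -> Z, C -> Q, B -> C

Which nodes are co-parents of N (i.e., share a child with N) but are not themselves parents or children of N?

Children of N: R, T.
  R's other parents are C, F, L.
  parents(T) \ {N} = {F, R, S}.
Excluding nodes already adjacent to N (F, L, R, T), the co-parent-only contribution is {C, S}.

{C, S}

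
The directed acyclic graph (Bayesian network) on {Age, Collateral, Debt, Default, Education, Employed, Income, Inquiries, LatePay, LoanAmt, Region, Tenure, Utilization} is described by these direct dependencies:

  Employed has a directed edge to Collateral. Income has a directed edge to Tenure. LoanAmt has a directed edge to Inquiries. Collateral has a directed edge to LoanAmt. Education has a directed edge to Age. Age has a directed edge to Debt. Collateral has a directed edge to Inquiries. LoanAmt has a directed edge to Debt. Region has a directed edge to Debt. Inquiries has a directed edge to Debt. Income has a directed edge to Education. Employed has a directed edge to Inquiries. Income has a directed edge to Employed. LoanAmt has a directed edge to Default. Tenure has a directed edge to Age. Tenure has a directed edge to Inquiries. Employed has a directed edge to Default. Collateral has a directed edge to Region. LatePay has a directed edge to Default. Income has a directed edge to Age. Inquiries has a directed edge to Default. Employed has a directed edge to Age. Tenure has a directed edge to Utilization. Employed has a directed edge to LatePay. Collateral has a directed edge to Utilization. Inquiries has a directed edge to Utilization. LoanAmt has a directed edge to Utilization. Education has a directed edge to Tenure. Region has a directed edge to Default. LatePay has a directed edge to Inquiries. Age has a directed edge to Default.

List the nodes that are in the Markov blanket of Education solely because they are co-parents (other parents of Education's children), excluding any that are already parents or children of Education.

{Employed}

Children of Education: Age, Tenure.
  Tenure: Income
  Age: Employed, Income, Tenure
Excluding nodes already adjacent to Education (Age, Income, Tenure), the co-parent-only contribution is {Employed}.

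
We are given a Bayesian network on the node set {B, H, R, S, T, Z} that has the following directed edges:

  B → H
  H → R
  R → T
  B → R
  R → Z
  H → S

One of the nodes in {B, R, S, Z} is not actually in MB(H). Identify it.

By definition, MB(H) is built from H's parents, H's children, and the co-parents of H.
H has parent B.
Ch(H) = {R, S}.
Co-parents of H (other parents of its children):
  R's other parent is B.
  S has no other parent.
MB(H) = {B, R, S}.
Z is neither a parent, child, nor co-parent of H, so it does not belong.

Z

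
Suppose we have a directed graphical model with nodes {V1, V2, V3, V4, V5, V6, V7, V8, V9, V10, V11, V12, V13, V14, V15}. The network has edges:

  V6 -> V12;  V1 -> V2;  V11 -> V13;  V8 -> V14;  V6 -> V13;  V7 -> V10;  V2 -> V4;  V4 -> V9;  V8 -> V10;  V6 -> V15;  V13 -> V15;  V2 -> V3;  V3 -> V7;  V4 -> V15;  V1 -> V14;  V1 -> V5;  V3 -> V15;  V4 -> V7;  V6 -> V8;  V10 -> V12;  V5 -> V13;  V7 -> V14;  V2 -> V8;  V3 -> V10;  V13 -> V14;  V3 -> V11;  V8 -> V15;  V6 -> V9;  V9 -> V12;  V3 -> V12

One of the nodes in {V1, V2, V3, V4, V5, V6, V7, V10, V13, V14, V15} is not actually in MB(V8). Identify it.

By definition, MB(V8) is built from V8's parents, V8's children, and the co-parents of V8.
V8's children: V10, V14, V15.
V8's parents: V2, V6.
Co-parents of V8 (other parents of its children):
  V10: V3, V7
  V14: V1, V7, V13
  V15: V3, V4, V6, V13
MB(V8) = {V1, V2, V3, V4, V6, V7, V10, V13, V14, V15}.
V5 is neither a parent, child, nor co-parent of V8, so it does not belong.

V5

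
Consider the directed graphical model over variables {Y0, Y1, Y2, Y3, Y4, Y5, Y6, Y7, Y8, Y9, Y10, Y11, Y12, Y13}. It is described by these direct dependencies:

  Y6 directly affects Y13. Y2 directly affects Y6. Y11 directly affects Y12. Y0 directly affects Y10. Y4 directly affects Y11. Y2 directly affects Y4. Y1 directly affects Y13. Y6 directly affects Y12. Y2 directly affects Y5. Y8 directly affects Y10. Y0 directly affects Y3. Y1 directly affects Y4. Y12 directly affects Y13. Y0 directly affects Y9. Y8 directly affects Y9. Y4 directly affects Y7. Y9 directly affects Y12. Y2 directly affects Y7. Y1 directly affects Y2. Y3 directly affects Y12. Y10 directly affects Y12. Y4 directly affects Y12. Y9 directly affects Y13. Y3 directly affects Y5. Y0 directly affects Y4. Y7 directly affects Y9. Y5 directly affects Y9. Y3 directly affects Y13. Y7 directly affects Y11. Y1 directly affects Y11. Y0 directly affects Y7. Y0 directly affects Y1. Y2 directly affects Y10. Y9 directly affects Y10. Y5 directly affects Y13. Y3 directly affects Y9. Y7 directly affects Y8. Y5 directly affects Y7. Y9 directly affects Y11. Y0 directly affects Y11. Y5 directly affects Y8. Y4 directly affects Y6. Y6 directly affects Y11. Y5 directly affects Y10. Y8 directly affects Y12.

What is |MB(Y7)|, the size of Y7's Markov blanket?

The Markov blanket of a node is its parents, its children, and the other parents of its children.
Y7 has parents Y0, Y2, Y4, Y5.
Y7 has children Y8, Y9, Y11.
Co-parents of Y7 (other parents of its children):
  parents(Y8) \ {Y7} = {Y5}.
  Y9's other parents are Y0, Y3, Y5, Y8.
  parents(Y11) \ {Y7} = {Y0, Y1, Y4, Y6, Y9}.
MB(Y7) = {Y0, Y1, Y2, Y3, Y4, Y5, Y6, Y8, Y9, Y11}, which has 10 nodes.

10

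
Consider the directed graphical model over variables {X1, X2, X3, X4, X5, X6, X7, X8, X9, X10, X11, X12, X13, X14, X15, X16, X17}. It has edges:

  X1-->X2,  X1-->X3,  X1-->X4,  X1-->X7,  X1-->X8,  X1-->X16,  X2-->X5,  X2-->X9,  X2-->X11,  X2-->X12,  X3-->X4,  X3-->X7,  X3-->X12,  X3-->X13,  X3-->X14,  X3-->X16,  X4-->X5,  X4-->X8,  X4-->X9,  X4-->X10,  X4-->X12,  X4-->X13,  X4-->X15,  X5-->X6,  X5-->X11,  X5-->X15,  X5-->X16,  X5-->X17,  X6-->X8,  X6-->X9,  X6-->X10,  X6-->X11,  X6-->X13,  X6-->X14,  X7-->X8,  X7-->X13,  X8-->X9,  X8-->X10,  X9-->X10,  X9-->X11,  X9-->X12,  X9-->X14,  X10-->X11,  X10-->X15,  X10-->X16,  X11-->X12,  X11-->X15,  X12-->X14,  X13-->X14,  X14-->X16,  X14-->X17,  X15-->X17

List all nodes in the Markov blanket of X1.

{X2, X3, X4, X5, X6, X7, X8, X10, X14, X16}

By definition, MB(X1) is built from X1's parents, X1's children, and the co-parents of X1.
X1's parents: none.
X1 has children X2, X3, X4, X7, X8, X16.
Co-parents of X1 (other parents of its children):
  X2 has no other parent.
  X3: no additional parents.
  X4 also has parent X3.
  X7 also has parent X3.
  parents(X8) \ {X1} = {X4, X6, X7}.
  parents(X16) \ {X1} = {X3, X5, X10, X14}.
MB(X1) = {X2, X3, X4, X5, X6, X7, X8, X10, X14, X16}.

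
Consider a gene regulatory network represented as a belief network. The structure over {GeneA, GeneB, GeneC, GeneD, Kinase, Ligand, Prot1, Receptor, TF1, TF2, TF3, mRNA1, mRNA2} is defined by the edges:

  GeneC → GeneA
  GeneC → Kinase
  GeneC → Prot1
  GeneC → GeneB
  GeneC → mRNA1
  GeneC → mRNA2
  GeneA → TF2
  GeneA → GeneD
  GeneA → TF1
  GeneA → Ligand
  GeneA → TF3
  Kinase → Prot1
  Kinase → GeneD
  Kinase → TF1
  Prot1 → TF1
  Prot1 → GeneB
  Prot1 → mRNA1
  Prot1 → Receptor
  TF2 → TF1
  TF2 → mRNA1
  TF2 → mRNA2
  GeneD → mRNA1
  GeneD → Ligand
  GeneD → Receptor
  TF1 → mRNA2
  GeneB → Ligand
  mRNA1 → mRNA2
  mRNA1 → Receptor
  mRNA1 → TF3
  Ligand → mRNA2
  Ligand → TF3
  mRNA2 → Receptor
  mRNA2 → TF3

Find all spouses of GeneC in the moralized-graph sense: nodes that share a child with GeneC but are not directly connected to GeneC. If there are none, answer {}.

{GeneD, Ligand, TF1, TF2}

Children of GeneC: GeneA, GeneB, Kinase, Prot1, mRNA1, mRNA2.
  GeneA: —
  Kinase: —
  Prot1: Kinase
  GeneB: Prot1
  mRNA1: GeneD, Prot1, TF2
  mRNA2: Ligand, TF1, TF2, mRNA1
Excluding nodes already adjacent to GeneC (GeneA, GeneB, Kinase, Prot1, mRNA1, mRNA2), the co-parent-only contribution is {GeneD, Ligand, TF1, TF2}.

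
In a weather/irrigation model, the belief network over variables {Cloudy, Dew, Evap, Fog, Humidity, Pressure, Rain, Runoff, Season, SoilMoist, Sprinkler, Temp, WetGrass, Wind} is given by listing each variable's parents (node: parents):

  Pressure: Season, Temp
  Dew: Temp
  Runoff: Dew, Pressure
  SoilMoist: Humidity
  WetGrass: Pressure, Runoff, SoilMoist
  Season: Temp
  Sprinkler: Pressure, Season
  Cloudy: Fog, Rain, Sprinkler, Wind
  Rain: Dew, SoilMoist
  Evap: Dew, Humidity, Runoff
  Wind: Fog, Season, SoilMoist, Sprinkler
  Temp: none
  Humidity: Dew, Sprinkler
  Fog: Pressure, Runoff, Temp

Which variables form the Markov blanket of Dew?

{Evap, Humidity, Pressure, Rain, Runoff, SoilMoist, Sprinkler, Temp}

A node's Markov blanket = Pa ∪ Ch ∪ (parents of Ch other than the node itself).
Dew has parent Temp.
Children of Dew: Evap, Humidity, Rain, Runoff.
For each child, the remaining parents (spouses of Dew):
  parents(Humidity) \ {Dew} = {Sprinkler}.
  Runoff also has parent Pressure.
  Rain's other parent is SoilMoist.
  Evap also has parents Humidity, Runoff.
MB(Dew) = {Evap, Humidity, Pressure, Rain, Runoff, SoilMoist, Sprinkler, Temp}.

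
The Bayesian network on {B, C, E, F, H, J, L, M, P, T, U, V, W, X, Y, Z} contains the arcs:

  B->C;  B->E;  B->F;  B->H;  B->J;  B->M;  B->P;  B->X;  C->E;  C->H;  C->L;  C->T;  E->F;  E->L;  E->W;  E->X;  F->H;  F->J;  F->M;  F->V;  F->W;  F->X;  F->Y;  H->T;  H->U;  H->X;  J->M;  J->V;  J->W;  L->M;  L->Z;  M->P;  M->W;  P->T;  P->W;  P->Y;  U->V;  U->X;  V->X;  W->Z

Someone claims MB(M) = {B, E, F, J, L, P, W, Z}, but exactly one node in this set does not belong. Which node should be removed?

By definition, MB(M) is built from M's parents, M's children, and the co-parents of M.
Parents of M: B, F, J, L.
M's children: P, W.
Parents of each child, excluding M:
  P's other parent is B.
  W's other parents are E, F, J, P.
MB(M) = {B, E, F, J, L, P, W}.
Z is neither a parent, child, nor co-parent of M, so it does not belong.

Z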